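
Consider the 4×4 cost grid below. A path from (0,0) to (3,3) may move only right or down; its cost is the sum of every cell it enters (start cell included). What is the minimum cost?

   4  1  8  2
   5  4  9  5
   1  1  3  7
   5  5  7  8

28

Take (0,0) (0,1) (1,1) (2,1) (2,2) (2,3) (3,3) for a total of 4 + 1 + 4 + 1 + 3 + 7 + 8 = 28.
For comparison, the top-then-right route costs 35.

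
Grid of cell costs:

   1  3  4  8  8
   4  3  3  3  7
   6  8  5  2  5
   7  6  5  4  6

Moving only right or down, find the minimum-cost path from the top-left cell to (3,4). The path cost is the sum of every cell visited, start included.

Take r0c0 r0c1 r1c1 r1c2 r1c3 r2c3 r3c3 r3c4 for a total of 1 + 3 + 3 + 3 + 3 + 2 + 4 + 6 = 25.
(Top row then right column would cost 42.)

25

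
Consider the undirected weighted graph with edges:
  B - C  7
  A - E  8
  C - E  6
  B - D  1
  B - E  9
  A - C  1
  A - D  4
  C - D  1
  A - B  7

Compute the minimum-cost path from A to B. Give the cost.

3

A few of the A→B routes:
A - C - B: 1 + 7 = 8
A - B: 7
A - D - B: 4 + 1 = 5
A - C - D - B: 1 + 1 + 1 = 3
The minimum is 3.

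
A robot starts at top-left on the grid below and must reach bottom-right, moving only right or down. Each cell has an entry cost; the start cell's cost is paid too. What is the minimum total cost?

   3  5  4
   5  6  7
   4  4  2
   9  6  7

25

Path [0,0] -> [1,0] -> [2,0] -> [2,1] -> [2,2] -> [3,2]: 3 + 5 + 4 + 4 + 2 + 7 = 25.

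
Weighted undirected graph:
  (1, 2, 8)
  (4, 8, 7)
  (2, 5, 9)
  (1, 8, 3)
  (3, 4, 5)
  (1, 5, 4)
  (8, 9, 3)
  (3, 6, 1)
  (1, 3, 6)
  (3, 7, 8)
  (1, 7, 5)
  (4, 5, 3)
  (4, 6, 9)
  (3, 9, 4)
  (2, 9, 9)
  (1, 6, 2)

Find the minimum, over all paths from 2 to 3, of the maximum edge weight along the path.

8

Checking several routes:
2 - 1 - 5 - 4 - 3: max(8, 4, 3, 5) = 8
2 - 1 - 8 - 9 - 3: max(8, 3, 3, 4) = 8
2 - 1 - 6 - 3: max(8, 2, 1) = 8
2 - 1 - 8 - 4 - 3: max(8, 3, 7, 5) = 8
2 - 1 - 5 - 4 - 8 - 9 - 3: max(8, 4, 3, 7, 3, 4) = 8
Smallest bottleneck: 8.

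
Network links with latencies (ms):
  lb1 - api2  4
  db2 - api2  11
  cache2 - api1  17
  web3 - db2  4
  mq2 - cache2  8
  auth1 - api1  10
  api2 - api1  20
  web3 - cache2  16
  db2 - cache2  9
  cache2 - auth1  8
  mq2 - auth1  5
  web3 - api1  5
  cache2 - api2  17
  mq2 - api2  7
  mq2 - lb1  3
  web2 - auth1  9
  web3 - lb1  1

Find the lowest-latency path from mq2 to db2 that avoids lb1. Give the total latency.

17

Some routes from mq2 to db2 avoiding lb1:
mq2 - auth1 - cache2 - db2: 5 + 8 + 9 = 22
mq2 - auth1 - api1 - web3 - db2: 5 + 10 + 5 + 4 = 24
mq2 - cache2 - web3 - db2: 8 + 16 + 4 = 28
mq2 - api2 - db2: 7 + 11 = 18
mq2 - api2 - cache2 - db2: 7 + 17 + 9 = 33
mq2 - cache2 - db2: 8 + 9 = 17
The minimum is 17 ms.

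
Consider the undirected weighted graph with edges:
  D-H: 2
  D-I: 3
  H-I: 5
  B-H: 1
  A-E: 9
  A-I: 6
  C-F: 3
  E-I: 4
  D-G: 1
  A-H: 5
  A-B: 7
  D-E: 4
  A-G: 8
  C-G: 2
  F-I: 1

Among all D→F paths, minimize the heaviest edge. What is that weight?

A few of the D→F routes:
D→E→I→F: max(4, 4, 1) = 4
D→I→F: max(3, 1) = 3
D→G→C→F: max(1, 2, 3) = 3
Smallest bottleneck: 3.

3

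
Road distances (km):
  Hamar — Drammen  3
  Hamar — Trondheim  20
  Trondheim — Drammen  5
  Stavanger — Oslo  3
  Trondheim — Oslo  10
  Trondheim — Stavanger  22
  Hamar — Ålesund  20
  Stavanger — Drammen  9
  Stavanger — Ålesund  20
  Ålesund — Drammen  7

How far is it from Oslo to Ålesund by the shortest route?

A few of the Oslo→Ålesund routes:
Oslo - Stavanger - Ålesund: 3 + 20 = 23
Oslo - Trondheim - Drammen - Ålesund: 10 + 5 + 7 = 22
Oslo - Stavanger - Trondheim - Drammen - Ålesund: 3 + 22 + 5 + 7 = 37
Oslo - Stavanger - Drammen - Hamar - Ålesund: 3 + 9 + 3 + 20 = 35
Oslo - Stavanger - Drammen - Ålesund: 3 + 9 + 7 = 19
Shortest: 19 km.

19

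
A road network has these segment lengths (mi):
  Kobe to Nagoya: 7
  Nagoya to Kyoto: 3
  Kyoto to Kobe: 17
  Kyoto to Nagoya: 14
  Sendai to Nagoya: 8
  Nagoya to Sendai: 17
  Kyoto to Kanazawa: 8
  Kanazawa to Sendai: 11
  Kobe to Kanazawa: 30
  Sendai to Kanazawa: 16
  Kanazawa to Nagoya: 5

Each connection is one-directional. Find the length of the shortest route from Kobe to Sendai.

Comparing a few candidate routes:
Kobe -> Nagoya -> Kyoto -> Kanazawa -> Sendai: 7 + 3 + 8 + 11 = 29
Kobe -> Nagoya -> Sendai: 7 + 17 = 24
Kobe -> Kanazawa -> Sendai: 30 + 11 = 41
Shortest: 24 mi.

24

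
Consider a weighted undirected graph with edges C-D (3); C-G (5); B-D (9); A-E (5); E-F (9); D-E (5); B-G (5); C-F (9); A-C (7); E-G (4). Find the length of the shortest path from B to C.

Comparing a few candidate routes:
B→D→C: 9 + 3 = 12
B→G→E→A→C: 5 + 4 + 5 + 7 = 21
B→G→E→D→C: 5 + 4 + 5 + 3 = 17
B→G→C: 5 + 5 = 10
Best route has total 10.

10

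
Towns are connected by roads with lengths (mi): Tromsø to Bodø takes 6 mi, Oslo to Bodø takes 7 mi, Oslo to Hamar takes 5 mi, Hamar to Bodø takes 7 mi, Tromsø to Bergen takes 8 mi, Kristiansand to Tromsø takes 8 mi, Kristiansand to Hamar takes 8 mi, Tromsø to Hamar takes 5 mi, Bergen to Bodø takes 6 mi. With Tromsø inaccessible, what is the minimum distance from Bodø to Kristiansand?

15

Paths from Bodø to Kristiansand avoiding Tromsø:
Bodø - Oslo - Hamar - Kristiansand: 7 + 5 + 8 = 20
Bodø - Hamar - Kristiansand: 7 + 8 = 15
Best route has total 15 mi.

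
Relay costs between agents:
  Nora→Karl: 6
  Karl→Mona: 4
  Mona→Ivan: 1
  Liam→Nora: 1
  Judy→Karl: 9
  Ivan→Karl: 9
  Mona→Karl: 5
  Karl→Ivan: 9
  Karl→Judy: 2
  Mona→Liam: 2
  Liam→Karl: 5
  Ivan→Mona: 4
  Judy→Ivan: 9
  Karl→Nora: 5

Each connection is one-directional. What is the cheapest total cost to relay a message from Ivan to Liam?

Routes from Ivan to Liam:
Ivan -> Mona -> Liam: 4 + 2 = 6
Ivan -> Karl -> Mona -> Liam: 9 + 4 + 2 = 15
Best route has total 6.

6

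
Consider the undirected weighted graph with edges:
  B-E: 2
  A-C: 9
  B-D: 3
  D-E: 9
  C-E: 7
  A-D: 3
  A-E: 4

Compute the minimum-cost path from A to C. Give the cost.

9

Routes from A to C:
A-D-E-C: 3 + 9 + 7 = 19
A-E-C: 4 + 7 = 11
A-C: 9
A-D-B-E-C: 3 + 3 + 2 + 7 = 15
Best route has total 9.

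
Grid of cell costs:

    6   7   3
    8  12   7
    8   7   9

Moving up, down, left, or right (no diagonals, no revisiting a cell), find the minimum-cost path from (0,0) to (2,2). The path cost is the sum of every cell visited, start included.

Best path: [0,0] -> [0,1] -> [0,2] -> [1,2] -> [2,2]
Cost: 6 + 7 + 3 + 7 + 9 = 32

32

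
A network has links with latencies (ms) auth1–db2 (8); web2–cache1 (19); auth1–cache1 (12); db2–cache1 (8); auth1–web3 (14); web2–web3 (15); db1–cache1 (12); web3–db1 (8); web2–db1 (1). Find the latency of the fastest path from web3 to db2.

Comparing a few candidate routes:
web3 - auth1 - db2: 14 + 8 = 22
web3 - auth1 - cache1 - db2: 14 + 12 + 8 = 34
web3 - db1 - cache1 - db2: 8 + 12 + 8 = 28
Best route has total 22 ms.

22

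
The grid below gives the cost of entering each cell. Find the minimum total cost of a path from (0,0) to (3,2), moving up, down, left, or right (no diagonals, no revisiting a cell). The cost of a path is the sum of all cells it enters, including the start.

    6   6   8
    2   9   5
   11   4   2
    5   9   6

Best path: (0,0) (1,0) (1,1) (2,1) (2,2) (3,2)
Cost: 6 + 2 + 9 + 4 + 2 + 6 = 29

29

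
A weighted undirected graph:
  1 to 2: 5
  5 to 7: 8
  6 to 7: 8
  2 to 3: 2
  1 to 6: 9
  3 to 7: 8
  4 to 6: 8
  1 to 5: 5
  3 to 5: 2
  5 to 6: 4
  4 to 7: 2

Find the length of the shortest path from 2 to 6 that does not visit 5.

Paths from 2 to 6 avoiding 5:
2-1-6: 5 + 9 = 14
2-3-7-4-6: 2 + 8 + 2 + 8 = 20
2-3-7-6: 2 + 8 + 8 = 18
Shortest: 14.

14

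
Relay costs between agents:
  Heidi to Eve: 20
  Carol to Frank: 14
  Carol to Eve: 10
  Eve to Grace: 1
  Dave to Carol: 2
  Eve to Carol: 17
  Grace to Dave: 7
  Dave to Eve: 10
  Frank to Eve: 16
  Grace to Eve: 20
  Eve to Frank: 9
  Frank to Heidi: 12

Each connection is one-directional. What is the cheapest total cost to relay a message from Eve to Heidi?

Routes from Eve to Heidi:
Eve → Grace → Dave → Carol → Frank → Heidi: 1 + 7 + 2 + 14 + 12 = 36
Eve → Frank → Heidi: 9 + 12 = 21
Eve → Carol → Frank → Heidi: 17 + 14 + 12 = 43
The minimum is 21.

21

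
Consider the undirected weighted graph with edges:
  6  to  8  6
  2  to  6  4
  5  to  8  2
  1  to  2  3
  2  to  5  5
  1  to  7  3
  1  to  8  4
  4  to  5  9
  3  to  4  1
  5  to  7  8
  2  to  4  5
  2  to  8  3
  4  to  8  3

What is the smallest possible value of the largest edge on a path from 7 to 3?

Some routes from 7 to 3:
7→1→8→4→3: max(3, 4, 3, 1) = 4
7→1→8→2→4→3: max(3, 4, 3, 5, 1) = 5
7→1→2→4→3: max(3, 3, 5, 1) = 5
7→1→8→5→2→4→3: max(3, 4, 2, 5, 5, 1) = 5
7→1→2→5→8→4→3: max(3, 3, 5, 2, 3, 1) = 5
7→1→2→8→4→3: max(3, 3, 3, 3, 1) = 3
Best route has worst link 3.

3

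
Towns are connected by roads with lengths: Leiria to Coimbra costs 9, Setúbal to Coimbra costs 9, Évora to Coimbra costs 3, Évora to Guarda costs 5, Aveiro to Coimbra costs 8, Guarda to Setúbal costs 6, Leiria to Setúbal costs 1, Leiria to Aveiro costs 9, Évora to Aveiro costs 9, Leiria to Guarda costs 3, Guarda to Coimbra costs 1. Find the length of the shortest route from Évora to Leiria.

Comparing a few candidate routes:
Évora-Guarda-Leiria: 5 + 3 = 8
Évora-Coimbra-Guarda-Setúbal-Leiria: 3 + 1 + 6 + 1 = 11
Évora-Coimbra-Guarda-Leiria: 3 + 1 + 3 = 7
The minimum is 7.

7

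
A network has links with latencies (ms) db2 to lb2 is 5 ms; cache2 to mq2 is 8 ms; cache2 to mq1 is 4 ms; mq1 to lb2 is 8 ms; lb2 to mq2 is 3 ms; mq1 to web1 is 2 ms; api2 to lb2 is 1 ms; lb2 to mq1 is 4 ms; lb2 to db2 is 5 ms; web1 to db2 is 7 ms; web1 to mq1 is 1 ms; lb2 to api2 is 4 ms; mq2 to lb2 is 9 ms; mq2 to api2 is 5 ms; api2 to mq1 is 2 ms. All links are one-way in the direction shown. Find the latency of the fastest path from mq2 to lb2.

Paths from mq2 to lb2:
mq2 → lb2: 9
mq2 → api2 → mq1 → web1 → db2 → lb2: 5 + 2 + 2 + 7 + 5 = 21
mq2 → api2 → lb2: 5 + 1 = 6
mq2 → api2 → mq1 → lb2: 5 + 2 + 8 = 15
Best route has total 6 ms.

6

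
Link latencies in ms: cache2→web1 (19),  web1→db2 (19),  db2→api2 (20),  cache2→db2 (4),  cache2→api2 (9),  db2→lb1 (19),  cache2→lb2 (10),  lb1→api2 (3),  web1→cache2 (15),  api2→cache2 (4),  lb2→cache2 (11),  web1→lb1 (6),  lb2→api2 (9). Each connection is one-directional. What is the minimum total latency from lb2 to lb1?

Checking several routes:
lb2 → api2 → cache2 → db2 → lb1: 9 + 4 + 4 + 19 = 36
lb2 → cache2 → web1 → lb1: 11 + 19 + 6 = 36
lb2 → api2 → cache2 → web1 → lb1: 9 + 4 + 19 + 6 = 38
lb2 → cache2 → db2 → lb1: 11 + 4 + 19 = 34
The minimum is 34 ms.

34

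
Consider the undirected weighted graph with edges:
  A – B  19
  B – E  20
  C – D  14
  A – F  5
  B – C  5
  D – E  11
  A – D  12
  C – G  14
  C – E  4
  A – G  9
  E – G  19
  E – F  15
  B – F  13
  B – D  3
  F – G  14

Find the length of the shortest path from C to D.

8

Some routes from C to D:
C→E→B→D: 4 + 20 + 3 = 27
C→E→D: 4 + 11 = 15
C→D: 14
C→B→D: 5 + 3 = 8
C→B→F→A→D: 5 + 13 + 5 + 12 = 35
The minimum is 8.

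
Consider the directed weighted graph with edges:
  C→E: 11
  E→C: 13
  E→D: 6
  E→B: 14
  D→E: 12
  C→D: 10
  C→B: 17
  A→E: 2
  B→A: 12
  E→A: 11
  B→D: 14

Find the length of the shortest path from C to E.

Candidate routes:
C - B - A - E: 17 + 12 + 2 = 31
C - D - E: 10 + 12 = 22
C - E: 11
C - B - D - E: 17 + 14 + 12 = 43
The minimum is 11.

11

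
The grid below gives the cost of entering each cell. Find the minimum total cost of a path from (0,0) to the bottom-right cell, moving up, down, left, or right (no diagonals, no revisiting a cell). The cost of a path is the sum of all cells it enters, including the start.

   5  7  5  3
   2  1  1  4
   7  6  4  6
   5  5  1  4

18

Path [0,0] → [1,0] → [1,1] → [1,2] → [2,2] → [3,2] → [3,3]: 5 + 2 + 1 + 1 + 4 + 1 + 4 = 18.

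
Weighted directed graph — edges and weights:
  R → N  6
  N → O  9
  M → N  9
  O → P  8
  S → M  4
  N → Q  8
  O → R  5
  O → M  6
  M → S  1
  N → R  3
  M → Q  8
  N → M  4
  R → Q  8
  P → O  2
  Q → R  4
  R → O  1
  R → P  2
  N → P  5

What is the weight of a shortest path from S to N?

Routes from S to N:
S -> M -> N: 4 + 9 = 13
S -> M -> Q -> R -> N: 4 + 8 + 4 + 6 = 22
Best route has total 13.

13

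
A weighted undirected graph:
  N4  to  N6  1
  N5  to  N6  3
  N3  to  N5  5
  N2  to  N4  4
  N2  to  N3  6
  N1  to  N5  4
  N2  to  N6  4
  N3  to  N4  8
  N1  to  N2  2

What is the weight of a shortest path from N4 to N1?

6

Some routes from N4 to N1:
N4 -> N2 -> N6 -> N5 -> N1: 4 + 4 + 3 + 4 = 15
N4 -> N6 -> N2 -> N1: 1 + 4 + 2 = 7
N4 -> N6 -> N5 -> N1: 1 + 3 + 4 = 8
N4 -> N2 -> N1: 4 + 2 = 6
Best route has total 6.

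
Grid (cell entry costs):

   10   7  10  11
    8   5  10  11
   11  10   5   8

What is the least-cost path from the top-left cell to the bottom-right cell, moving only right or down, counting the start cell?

Best path: [0,0] [0,1] [1,1] [1,2] [2,2] [2,3]
Cost: 10 + 7 + 5 + 10 + 5 + 8 = 45

45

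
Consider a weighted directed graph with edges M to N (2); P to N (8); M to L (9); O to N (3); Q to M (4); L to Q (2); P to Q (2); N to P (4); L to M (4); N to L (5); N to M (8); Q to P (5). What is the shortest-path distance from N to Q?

Routes from N to Q:
N -> L -> Q: 5 + 2 = 7
N -> P -> Q: 4 + 2 = 6
N -> M -> L -> Q: 8 + 9 + 2 = 19
Shortest: 6.

6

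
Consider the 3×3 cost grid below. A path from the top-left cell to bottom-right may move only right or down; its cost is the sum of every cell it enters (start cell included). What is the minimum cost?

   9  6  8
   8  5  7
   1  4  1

23

Path (0,0) -> (1,0) -> (2,0) -> (2,1) -> (2,2): 9 + 8 + 1 + 4 + 1 = 23.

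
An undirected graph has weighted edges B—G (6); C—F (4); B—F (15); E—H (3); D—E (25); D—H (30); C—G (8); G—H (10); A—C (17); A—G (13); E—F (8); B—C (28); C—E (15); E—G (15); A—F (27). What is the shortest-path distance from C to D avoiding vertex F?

40

Some routes from C to D avoiding F:
C → G → H → D: 8 + 10 + 30 = 48
C → G → H → E → D: 8 + 10 + 3 + 25 = 46
C → G → E → D: 8 + 15 + 25 = 48
C → E → D: 15 + 25 = 40
Shortest: 40.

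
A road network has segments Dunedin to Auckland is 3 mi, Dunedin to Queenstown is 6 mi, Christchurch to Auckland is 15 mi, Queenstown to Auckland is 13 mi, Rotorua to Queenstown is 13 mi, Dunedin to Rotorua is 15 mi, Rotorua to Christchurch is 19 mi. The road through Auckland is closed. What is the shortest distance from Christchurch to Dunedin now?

Candidate routes:
Christchurch-Rotorua-Queenstown-Dunedin: 19 + 13 + 6 = 38
Christchurch-Rotorua-Dunedin: 19 + 15 = 34
Best route has total 34 mi.

34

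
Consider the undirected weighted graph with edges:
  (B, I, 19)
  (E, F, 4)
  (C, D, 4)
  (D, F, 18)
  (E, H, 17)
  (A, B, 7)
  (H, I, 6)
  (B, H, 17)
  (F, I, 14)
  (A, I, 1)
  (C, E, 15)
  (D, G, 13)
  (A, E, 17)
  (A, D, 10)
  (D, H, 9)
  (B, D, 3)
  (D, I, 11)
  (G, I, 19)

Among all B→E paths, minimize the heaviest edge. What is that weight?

14

Some routes from B to E:
B-A-D-I-F-E: max(7, 10, 11, 14, 4) = 14
B-D-H-I-F-E: max(3, 9, 6, 14, 4) = 14
B-D-I-F-E: max(3, 11, 14, 4) = 14
B-D-A-I-F-E: max(3, 10, 1, 14, 4) = 14
Best route has worst link 14.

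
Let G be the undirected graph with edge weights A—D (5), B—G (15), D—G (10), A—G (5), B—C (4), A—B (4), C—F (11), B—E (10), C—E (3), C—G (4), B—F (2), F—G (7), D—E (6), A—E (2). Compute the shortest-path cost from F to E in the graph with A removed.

9

A few of the F→E routes:
F → B → E: 2 + 10 = 12
F → B → C → E: 2 + 4 + 3 = 9
F → C → E: 11 + 3 = 14
Shortest: 9.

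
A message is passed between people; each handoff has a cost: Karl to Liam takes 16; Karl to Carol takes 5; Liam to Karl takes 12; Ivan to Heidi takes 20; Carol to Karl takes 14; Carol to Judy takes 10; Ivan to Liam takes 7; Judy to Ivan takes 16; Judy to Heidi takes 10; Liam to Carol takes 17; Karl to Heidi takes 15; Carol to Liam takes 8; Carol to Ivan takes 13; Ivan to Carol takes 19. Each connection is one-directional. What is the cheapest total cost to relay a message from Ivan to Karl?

19

Paths from Ivan to Karl:
Ivan-Carol-Liam-Karl: 19 + 8 + 12 = 39
Ivan-Carol-Karl: 19 + 14 = 33
Ivan-Liam-Karl: 7 + 12 = 19
Ivan-Liam-Carol-Karl: 7 + 17 + 14 = 38
Shortest: 19.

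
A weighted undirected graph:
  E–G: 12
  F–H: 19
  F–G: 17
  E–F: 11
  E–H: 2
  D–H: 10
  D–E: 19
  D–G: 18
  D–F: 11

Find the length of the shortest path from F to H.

Checking several routes:
F → G → E → H: 17 + 12 + 2 = 31
F → D → E → H: 11 + 19 + 2 = 32
F → E → H: 11 + 2 = 13
F → H: 19
F → D → H: 11 + 10 = 21
The minimum is 13.

13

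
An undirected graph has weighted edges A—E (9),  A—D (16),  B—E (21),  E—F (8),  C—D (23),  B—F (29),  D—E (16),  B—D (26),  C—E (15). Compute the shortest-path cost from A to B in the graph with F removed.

Routes from A to B avoiding F:
A-E-B: 9 + 21 = 30
A-D-B: 16 + 26 = 42
A-E-D-B: 9 + 16 + 26 = 51
A-D-C-E-B: 16 + 23 + 15 + 21 = 75
A-D-E-B: 16 + 16 + 21 = 53
A-E-C-D-B: 9 + 15 + 23 + 26 = 73
Shortest: 30.

30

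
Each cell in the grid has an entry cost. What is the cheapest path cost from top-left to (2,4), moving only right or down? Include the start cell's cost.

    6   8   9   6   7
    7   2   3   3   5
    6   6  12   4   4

29

Best path: r0c0 r1c0 r1c1 r1c2 r1c3 r2c3 r2c4
Cost: 6 + 7 + 2 + 3 + 3 + 4 + 4 = 29
For comparison, the top-then-right route costs 45.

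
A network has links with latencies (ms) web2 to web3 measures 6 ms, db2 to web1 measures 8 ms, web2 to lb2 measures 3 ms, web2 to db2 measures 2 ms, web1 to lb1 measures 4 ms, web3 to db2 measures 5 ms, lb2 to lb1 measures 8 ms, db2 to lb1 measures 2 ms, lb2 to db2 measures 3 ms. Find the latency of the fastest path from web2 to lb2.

3

Comparing a few candidate routes:
web2 → lb2: 3
web2 → db2 → lb2: 2 + 3 = 5
web2 → db2 → web1 → lb1 → lb2: 2 + 8 + 4 + 8 = 22
web2 → web3 → db2 → lb1 → lb2: 6 + 5 + 2 + 8 = 21
web2 → web3 → db2 → lb2: 6 + 5 + 3 = 14
web2 → db2 → lb1 → lb2: 2 + 2 + 8 = 12
The minimum is 3 ms.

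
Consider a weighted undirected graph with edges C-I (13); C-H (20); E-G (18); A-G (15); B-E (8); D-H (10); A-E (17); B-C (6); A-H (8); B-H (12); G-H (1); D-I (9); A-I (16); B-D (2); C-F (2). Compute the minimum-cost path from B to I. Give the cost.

11

A few of the B→I routes:
B -> H -> A -> I: 12 + 8 + 16 = 36
B -> H -> D -> I: 12 + 10 + 9 = 31
B -> C -> I: 6 + 13 = 19
B -> D -> I: 2 + 9 = 11
Best route has total 11.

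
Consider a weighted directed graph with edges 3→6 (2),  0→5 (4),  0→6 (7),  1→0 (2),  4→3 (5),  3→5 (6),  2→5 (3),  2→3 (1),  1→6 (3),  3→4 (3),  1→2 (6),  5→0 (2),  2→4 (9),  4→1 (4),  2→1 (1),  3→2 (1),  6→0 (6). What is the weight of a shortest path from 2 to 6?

3

A few of the 2→6 routes:
2→5→0→6: 3 + 2 + 7 = 12
2→4→1→6: 9 + 4 + 3 = 16
2→3→4→1→6: 1 + 3 + 4 + 3 = 11
2→1→6: 1 + 3 = 4
2→3→6: 1 + 2 = 3
2→1→0→6: 1 + 2 + 7 = 10
Best route has total 3.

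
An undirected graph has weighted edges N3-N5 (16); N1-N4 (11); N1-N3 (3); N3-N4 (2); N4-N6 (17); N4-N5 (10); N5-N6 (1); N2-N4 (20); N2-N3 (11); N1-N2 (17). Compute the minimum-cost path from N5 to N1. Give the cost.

Comparing a few candidate routes:
N5 -> N4 -> N1: 10 + 11 = 21
N5 -> N3 -> N1: 16 + 3 = 19
N5 -> N4 -> N3 -> N1: 10 + 2 + 3 = 15
N5 -> N6 -> N4 -> N3 -> N1: 1 + 17 + 2 + 3 = 23
Best route has total 15.

15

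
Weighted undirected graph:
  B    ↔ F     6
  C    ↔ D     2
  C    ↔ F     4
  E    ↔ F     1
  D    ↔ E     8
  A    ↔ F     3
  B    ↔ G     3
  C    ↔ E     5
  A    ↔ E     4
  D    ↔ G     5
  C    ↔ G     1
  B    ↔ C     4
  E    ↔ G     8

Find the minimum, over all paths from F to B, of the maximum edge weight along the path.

Checking several routes:
F - C - G - B: max(4, 1, 3) = 4
F - A - E - C - D - G - B: max(3, 4, 5, 2, 5, 3) = 5
F - C - B: max(4, 4) = 4
F - C - D - G - B: max(4, 2, 5, 3) = 5
The minimum achievable maximum is 4.

4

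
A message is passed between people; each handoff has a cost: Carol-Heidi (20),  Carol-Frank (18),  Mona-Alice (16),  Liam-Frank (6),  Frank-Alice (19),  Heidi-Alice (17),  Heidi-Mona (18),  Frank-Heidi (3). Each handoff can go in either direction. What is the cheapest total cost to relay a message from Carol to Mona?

38

Checking several routes:
Carol → Heidi → Frank → Alice → Mona: 20 + 3 + 19 + 16 = 58
Carol → Frank → Heidi → Mona: 18 + 3 + 18 = 39
Carol → Frank → Heidi → Alice → Mona: 18 + 3 + 17 + 16 = 54
Carol → Heidi → Alice → Mona: 20 + 17 + 16 = 53
Carol → Frank → Alice → Mona: 18 + 19 + 16 = 53
Carol → Heidi → Mona: 20 + 18 = 38
The minimum is 38.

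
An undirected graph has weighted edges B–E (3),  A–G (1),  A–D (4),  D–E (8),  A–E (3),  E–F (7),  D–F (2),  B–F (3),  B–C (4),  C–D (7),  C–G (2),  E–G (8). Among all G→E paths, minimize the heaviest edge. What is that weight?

Comparing a few candidate routes:
G-A-D-C-B-E: max(1, 4, 7, 4, 3) = 7
G-C-B-F-D-A-E: max(2, 4, 3, 2, 4, 3) = 4
G-C-B-E: max(2, 4, 3) = 4
G-A-E: max(1, 3) = 3
G-A-D-C-B-F-E: max(1, 4, 7, 4, 3, 7) = 7
G-A-D-F-B-E: max(1, 4, 2, 3, 3) = 4
The minimum achievable maximum is 3.

3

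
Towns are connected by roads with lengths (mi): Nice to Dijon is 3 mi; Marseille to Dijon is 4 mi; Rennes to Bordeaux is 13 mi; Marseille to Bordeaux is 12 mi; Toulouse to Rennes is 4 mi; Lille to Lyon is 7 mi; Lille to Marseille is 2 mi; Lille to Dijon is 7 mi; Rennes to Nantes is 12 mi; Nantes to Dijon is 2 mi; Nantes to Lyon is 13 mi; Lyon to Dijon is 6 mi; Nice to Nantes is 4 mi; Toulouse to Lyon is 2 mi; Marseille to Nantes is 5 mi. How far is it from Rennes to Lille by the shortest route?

13

Checking several routes:
Rennes → Toulouse → Lyon → Lille: 4 + 2 + 7 = 13
Rennes → Toulouse → Lyon → Dijon → Marseille → Lille: 4 + 2 + 6 + 4 + 2 = 18
Rennes → Toulouse → Lyon → Dijon → Lille: 4 + 2 + 6 + 7 = 19
Best route has total 13 mi.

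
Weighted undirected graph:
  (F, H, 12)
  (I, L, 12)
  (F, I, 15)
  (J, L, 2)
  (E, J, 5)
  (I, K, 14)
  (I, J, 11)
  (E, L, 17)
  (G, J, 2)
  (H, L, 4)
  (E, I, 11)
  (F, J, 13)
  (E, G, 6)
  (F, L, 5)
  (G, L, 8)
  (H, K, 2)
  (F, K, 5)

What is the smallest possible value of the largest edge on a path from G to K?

Checking several routes:
G-J-L-H-K: max(2, 2, 4, 2) = 4
G-L-H-K: max(8, 4, 2) = 8
G-E-J-L-F-K: max(6, 5, 2, 5, 5) = 6
G-E-J-L-H-K: max(6, 5, 2, 4, 2) = 6
G-J-L-F-K: max(2, 2, 5, 5) = 5
Smallest bottleneck: 4.

4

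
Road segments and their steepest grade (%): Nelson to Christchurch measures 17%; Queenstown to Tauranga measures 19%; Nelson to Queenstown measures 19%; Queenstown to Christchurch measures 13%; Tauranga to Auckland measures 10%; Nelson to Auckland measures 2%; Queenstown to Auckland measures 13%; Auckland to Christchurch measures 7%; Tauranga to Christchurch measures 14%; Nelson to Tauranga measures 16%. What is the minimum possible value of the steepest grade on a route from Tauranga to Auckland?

Some routes from Tauranga to Auckland:
Tauranga -> Auckland: max(10) = 10
Tauranga -> Nelson -> Christchurch -> Queenstown -> Auckland: max(16, 17, 13, 13) = 17
Tauranga -> Nelson -> Christchurch -> Auckland: max(16, 17, 7) = 17
Tauranga -> Nelson -> Auckland: max(16, 2) = 16
Tauranga -> Christchurch -> Auckland: max(14, 7) = 14
Tauranga -> Christchurch -> Queenstown -> Auckland: max(14, 13, 13) = 14
Smallest bottleneck: 10%.

10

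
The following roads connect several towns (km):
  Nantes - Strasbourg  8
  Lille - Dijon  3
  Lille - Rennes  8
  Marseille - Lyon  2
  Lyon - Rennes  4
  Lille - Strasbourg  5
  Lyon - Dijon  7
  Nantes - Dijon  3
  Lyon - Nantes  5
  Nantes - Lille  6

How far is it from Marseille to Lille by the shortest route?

12

Comparing a few candidate routes:
Marseille - Lyon - Dijon - Lille: 2 + 7 + 3 = 12
Marseille - Lyon - Nantes - Lille: 2 + 5 + 6 = 13
Marseille - Lyon - Nantes - Dijon - Lille: 2 + 5 + 3 + 3 = 13
The minimum is 12 km.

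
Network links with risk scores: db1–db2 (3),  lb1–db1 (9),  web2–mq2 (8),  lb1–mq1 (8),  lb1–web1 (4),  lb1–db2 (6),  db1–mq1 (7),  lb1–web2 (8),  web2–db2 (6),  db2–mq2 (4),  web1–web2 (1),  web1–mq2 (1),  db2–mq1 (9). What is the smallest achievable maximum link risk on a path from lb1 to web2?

A few of the lb1→web2 routes:
lb1-web1-web2: max(4, 1) = 4
lb1-web1-mq2-db2-web2: max(4, 1, 4, 6) = 6
lb1-db2-web2: max(6, 6) = 6
Best route has worst link 4.

4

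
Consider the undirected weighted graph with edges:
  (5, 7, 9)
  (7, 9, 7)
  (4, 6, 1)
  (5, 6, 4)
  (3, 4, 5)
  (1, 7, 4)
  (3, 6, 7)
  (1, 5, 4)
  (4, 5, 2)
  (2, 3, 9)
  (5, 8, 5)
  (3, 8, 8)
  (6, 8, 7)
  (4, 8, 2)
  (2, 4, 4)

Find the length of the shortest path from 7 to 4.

10

Comparing a few candidate routes:
7 -> 5 -> 4: 9 + 2 = 11
7 -> 1 -> 5 -> 6 -> 4: 4 + 4 + 4 + 1 = 13
7 -> 5 -> 6 -> 4: 9 + 4 + 1 = 14
7 -> 1 -> 5 -> 4: 4 + 4 + 2 = 10
Best route has total 10.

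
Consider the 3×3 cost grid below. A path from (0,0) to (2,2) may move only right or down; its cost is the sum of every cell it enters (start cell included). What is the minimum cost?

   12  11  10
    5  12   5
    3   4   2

Take r0c0→r1c0→r2c0→r2c1→r2c2 for a total of 12 + 5 + 3 + 4 + 2 = 26.
(Top row then right column would cost 40.)

26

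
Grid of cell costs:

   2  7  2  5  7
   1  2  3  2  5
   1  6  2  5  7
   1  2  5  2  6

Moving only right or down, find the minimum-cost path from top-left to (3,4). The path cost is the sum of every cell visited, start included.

Path (0,0) -> (1,0) -> (2,0) -> (3,0) -> (3,1) -> (3,2) -> (3,3) -> (3,4): 2 + 1 + 1 + 1 + 2 + 5 + 2 + 6 = 20.
(Top row then right column would cost 41.)

20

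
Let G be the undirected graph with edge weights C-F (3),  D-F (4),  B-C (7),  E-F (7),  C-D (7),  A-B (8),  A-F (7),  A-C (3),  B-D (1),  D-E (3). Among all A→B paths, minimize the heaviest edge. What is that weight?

4

Some routes from A to B:
A → C → B: max(3, 7) = 7
A → C → F → E → D → B: max(3, 3, 7, 3, 1) = 7
A → C → F → D → B: max(3, 3, 4, 1) = 4
A → F → E → D → C → B: max(7, 7, 3, 7, 7) = 7
A → F → E → D → B: max(7, 7, 3, 1) = 7
A → C → D → B: max(3, 7, 1) = 7
Smallest bottleneck: 4.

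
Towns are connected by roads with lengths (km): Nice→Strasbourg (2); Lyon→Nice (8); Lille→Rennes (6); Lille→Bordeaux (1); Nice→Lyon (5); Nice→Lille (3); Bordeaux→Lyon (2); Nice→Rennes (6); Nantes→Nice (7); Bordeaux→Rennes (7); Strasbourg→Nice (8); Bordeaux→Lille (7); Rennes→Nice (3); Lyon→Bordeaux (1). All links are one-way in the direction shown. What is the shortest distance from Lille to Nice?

9

Paths from Lille to Nice:
Lille-Bordeaux-Rennes-Nice: 1 + 7 + 3 = 11
Lille-Rennes-Nice: 6 + 3 = 9
Lille-Bordeaux-Lyon-Nice: 1 + 2 + 8 = 11
Best route has total 9 km.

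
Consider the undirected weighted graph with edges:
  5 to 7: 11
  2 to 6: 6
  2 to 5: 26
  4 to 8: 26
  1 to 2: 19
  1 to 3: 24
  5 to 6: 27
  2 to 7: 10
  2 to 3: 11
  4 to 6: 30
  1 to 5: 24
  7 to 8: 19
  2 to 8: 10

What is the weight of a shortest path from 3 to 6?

Comparing a few candidate routes:
3 - 2 - 7 - 5 - 6: 11 + 10 + 11 + 27 = 59
3 - 2 - 5 - 6: 11 + 26 + 27 = 64
3 - 1 - 5 - 6: 24 + 24 + 27 = 75
3 - 1 - 2 - 6: 24 + 19 + 6 = 49
3 - 2 - 6: 11 + 6 = 17
3 - 1 - 5 - 7 - 2 - 6: 24 + 24 + 11 + 10 + 6 = 75
The minimum is 17.

17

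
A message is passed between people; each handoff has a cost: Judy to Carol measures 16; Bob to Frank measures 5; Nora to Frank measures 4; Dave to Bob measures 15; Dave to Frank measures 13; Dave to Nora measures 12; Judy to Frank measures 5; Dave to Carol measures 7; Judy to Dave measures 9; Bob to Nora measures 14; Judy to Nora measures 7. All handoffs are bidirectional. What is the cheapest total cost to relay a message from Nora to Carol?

Checking several routes:
Nora-Judy-Carol: 7 + 16 = 23
Nora-Dave-Carol: 12 + 7 = 19
Nora-Judy-Dave-Carol: 7 + 9 + 7 = 23
Shortest: 19.

19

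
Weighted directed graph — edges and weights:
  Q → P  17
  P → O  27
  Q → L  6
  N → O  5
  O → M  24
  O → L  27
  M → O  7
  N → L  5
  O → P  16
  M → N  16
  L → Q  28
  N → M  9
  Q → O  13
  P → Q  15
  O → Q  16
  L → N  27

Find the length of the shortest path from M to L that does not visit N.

29

Candidate routes:
M-O-Q-L: 7 + 16 + 6 = 29
M-O-L: 7 + 27 = 34
M-O-P-Q-L: 7 + 16 + 15 + 6 = 44
Shortest: 29.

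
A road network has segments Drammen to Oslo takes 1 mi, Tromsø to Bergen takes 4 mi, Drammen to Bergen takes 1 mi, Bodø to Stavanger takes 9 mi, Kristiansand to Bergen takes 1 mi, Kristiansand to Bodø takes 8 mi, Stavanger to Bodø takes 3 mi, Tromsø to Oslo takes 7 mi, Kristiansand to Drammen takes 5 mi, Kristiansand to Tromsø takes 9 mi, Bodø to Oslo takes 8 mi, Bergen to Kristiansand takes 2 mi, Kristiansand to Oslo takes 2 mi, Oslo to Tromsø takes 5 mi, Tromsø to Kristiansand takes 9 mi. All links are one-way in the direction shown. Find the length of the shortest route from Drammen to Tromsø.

Routes from Drammen to Tromsø:
Drammen - Oslo - Tromsø: 1 + 5 = 6
Drammen - Bergen - Kristiansand - Tromsø: 1 + 2 + 9 = 12
Drammen - Bergen - Kristiansand - Oslo - Tromsø: 1 + 2 + 2 + 5 = 10
Drammen - Bergen - Kristiansand - Bodø - Oslo - Tromsø: 1 + 2 + 8 + 8 + 5 = 24
Best route has total 6 mi.

6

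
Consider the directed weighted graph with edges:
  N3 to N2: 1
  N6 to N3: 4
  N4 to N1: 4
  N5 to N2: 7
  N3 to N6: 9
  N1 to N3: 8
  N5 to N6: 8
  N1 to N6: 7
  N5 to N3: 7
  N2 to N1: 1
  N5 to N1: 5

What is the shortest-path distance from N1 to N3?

8

Paths from N1 to N3:
N1 -> N6 -> N3: 7 + 4 = 11
N1 -> N3: 8
Shortest: 8.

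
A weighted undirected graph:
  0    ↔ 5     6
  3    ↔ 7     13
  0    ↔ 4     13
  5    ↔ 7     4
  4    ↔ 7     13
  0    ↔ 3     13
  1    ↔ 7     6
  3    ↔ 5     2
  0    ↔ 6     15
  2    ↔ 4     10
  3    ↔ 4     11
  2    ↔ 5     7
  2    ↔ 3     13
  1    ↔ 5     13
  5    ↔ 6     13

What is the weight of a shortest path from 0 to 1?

16

Comparing a few candidate routes:
0-5-1: 6 + 13 = 19
0-5-3-7-1: 6 + 2 + 13 + 6 = 27
0-3-5-7-1: 13 + 2 + 4 + 6 = 25
0-5-7-1: 6 + 4 + 6 = 16
The minimum is 16.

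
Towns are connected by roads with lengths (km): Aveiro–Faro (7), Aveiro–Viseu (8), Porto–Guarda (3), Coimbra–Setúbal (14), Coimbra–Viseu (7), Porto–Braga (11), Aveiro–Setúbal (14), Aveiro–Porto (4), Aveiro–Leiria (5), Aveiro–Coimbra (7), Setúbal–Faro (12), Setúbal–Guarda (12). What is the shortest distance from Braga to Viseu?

Some routes from Braga to Viseu:
Braga - Porto - Guarda - Setúbal - Faro - Aveiro - Viseu: 11 + 3 + 12 + 12 + 7 + 8 = 53
Braga - Porto - Aveiro - Coimbra - Viseu: 11 + 4 + 7 + 7 = 29
Braga - Porto - Aveiro - Viseu: 11 + 4 + 8 = 23
Braga - Porto - Guarda - Setúbal - Aveiro - Viseu: 11 + 3 + 12 + 14 + 8 = 48
Braga - Porto - Guarda - Setúbal - Coimbra - Viseu: 11 + 3 + 12 + 14 + 7 = 47
Braga - Porto - Aveiro - Setúbal - Coimbra - Viseu: 11 + 4 + 14 + 14 + 7 = 50
The minimum is 23 km.

23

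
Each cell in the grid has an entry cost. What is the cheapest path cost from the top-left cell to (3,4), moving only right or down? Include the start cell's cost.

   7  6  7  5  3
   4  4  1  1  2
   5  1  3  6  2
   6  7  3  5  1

One optimal route is r0c0 r1c0 r1c1 r1c2 r1c3 r1c4 r2c4 r3c4.
Its cost is 7 + 4 + 4 + 1 + 1 + 2 + 2 + 1 = 22.

22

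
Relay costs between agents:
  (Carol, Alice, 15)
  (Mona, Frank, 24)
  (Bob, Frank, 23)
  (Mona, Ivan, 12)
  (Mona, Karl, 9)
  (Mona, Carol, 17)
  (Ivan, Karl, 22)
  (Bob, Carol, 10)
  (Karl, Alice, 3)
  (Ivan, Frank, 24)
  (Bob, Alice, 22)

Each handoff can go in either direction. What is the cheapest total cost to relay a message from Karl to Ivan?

A few of the Karl→Ivan routes:
Karl→Ivan: 22
Karl→Mona→Ivan: 9 + 12 = 21
Karl→Alice→Carol→Mona→Ivan: 3 + 15 + 17 + 12 = 47
Karl→Mona→Frank→Ivan: 9 + 24 + 24 = 57
Shortest: 21.

21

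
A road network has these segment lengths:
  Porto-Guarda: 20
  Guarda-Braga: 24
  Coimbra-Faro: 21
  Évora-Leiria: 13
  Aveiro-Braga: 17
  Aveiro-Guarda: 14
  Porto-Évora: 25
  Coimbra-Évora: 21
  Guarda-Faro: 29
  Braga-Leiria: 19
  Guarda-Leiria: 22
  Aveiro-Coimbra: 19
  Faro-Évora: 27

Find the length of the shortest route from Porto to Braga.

44

Checking several routes:
Porto → Évora → Coimbra → Aveiro → Braga: 25 + 21 + 19 + 17 = 82
Porto → Guarda → Aveiro → Braga: 20 + 14 + 17 = 51
Porto → Évora → Leiria → Braga: 25 + 13 + 19 = 57
Porto → Guarda → Braga: 20 + 24 = 44
Porto → Guarda → Leiria → Braga: 20 + 22 + 19 = 61
Best route has total 44.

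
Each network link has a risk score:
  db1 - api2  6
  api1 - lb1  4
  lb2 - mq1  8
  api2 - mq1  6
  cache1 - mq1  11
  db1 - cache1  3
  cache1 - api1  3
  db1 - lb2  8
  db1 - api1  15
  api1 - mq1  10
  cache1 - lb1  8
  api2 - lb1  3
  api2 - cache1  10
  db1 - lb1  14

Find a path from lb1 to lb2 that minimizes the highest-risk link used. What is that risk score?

8

Comparing a few candidate routes:
lb1→cache1→db1→lb2: max(8, 3, 8) = 8
lb1→api2→mq1→lb2: max(3, 6, 8) = 8
lb1→api2→db1→lb2: max(3, 6, 8) = 8
Smallest bottleneck: 8.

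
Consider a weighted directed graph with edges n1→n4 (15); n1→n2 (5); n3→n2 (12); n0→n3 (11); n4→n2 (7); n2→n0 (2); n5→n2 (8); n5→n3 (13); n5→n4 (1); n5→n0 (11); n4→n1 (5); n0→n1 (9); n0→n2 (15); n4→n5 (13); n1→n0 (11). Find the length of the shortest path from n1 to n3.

Comparing a few candidate routes:
n1 -> n2 -> n0 -> n3: 5 + 2 + 11 = 18
n1 -> n4 -> n5 -> n2 -> n0 -> n3: 15 + 13 + 8 + 2 + 11 = 49
n1 -> n4 -> n2 -> n0 -> n3: 15 + 7 + 2 + 11 = 35
n1 -> n0 -> n3: 11 + 11 = 22
n1 -> n4 -> n5 -> n3: 15 + 13 + 13 = 41
Shortest: 18.

18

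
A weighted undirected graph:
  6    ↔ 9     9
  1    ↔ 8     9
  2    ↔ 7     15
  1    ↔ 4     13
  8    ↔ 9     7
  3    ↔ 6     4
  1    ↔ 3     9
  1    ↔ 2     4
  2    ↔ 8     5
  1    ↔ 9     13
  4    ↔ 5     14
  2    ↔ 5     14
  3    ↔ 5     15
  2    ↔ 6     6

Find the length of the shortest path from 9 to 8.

7

Checking several routes:
9 - 1 - 8: 13 + 9 = 22
9 - 8: 7
9 - 6 - 2 - 8: 9 + 6 + 5 = 20
9 - 1 - 2 - 8: 13 + 4 + 5 = 22
Best route has total 7.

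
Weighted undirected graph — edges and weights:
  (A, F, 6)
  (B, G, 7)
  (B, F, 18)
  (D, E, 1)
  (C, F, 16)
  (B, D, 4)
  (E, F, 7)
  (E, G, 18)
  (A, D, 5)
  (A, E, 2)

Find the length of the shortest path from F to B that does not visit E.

Routes from F to B avoiding E:
F -> A -> D -> B: 6 + 5 + 4 = 15
F -> B: 18
The minimum is 15.

15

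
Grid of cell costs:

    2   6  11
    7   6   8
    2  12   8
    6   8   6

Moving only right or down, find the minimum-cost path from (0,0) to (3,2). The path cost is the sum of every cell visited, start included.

31

Take r0c0 r1c0 r2c0 r3c0 r3c1 r3c2 for a total of 2 + 7 + 2 + 6 + 8 + 6 = 31.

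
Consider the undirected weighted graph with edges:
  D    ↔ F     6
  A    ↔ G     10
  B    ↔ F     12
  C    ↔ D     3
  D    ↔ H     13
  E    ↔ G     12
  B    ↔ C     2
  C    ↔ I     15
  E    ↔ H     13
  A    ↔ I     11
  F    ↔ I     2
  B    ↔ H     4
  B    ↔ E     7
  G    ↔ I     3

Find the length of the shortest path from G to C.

Comparing a few candidate routes:
G→I→C: 3 + 15 = 18
G→I→F→D→C: 3 + 2 + 6 + 3 = 14
G→I→F→B→C: 3 + 2 + 12 + 2 = 19
G→E→B→C: 12 + 7 + 2 = 21
Best route has total 14.

14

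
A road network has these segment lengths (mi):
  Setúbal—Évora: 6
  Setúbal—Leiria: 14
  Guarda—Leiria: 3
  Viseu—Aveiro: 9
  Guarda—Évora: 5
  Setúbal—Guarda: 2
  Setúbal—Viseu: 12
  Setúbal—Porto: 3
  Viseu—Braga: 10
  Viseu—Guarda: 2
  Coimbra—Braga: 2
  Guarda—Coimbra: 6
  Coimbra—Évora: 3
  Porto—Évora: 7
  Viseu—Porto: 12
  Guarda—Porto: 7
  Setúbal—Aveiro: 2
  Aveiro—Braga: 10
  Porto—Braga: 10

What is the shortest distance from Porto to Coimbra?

10

A few of the Porto→Coimbra routes:
Porto→Setúbal→Guarda→Coimbra: 3 + 2 + 6 = 11
Porto→Évora→Coimbra: 7 + 3 = 10
Porto→Braga→Coimbra: 10 + 2 = 12
Porto→Setúbal→Évora→Coimbra: 3 + 6 + 3 = 12
Shortest: 10 mi.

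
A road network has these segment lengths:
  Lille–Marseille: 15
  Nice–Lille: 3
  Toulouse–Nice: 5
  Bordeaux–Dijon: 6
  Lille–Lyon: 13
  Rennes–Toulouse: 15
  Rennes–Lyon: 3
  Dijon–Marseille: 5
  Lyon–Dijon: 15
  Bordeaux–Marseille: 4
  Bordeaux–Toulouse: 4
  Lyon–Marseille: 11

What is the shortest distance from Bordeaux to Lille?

Checking several routes:
Bordeaux-Dijon-Marseille-Lille: 6 + 5 + 15 = 26
Bordeaux-Toulouse-Nice-Lille: 4 + 5 + 3 = 12
Bordeaux-Marseille-Lille: 4 + 15 = 19
The minimum is 12.

12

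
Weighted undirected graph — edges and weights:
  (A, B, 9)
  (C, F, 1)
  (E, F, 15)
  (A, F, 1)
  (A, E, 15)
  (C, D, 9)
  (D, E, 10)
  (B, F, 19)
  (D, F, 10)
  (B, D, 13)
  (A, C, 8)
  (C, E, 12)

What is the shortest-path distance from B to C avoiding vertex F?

17

Some routes from B to C avoiding F:
B-A-E-C: 9 + 15 + 12 = 36
B-D-C: 13 + 9 = 22
B-A-C: 9 + 8 = 17
B-D-E-C: 13 + 10 + 12 = 35
B-A-E-D-C: 9 + 15 + 10 + 9 = 43
Best route has total 17.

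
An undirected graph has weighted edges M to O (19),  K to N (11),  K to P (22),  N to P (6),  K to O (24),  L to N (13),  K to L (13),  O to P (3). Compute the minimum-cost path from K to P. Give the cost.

17

Comparing a few candidate routes:
K - O - P: 24 + 3 = 27
K - N - P: 11 + 6 = 17
K - P: 22
Best route has total 17.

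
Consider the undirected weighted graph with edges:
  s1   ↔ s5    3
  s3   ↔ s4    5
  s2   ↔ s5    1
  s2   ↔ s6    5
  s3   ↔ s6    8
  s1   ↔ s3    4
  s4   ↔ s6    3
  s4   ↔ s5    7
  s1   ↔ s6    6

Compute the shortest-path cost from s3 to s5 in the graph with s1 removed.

Checking several routes:
s3→s6→s2→s5: 8 + 5 + 1 = 14
s3→s4→s6→s2→s5: 5 + 3 + 5 + 1 = 14
s3→s4→s5: 5 + 7 = 12
Best route has total 12.

12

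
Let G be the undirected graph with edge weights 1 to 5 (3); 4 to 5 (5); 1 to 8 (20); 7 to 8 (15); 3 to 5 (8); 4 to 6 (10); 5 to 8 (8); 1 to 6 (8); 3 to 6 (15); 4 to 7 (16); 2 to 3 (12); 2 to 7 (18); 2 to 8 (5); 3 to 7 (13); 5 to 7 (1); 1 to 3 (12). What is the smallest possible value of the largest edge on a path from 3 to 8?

Checking several routes:
3→1→5→8: max(12, 3, 8) = 12
3→1→6→4→5→8: max(12, 8, 10, 5, 8) = 12
3→5→8: max(8, 8) = 8
3→2→8: max(12, 5) = 12
The minimum achievable maximum is 8.

8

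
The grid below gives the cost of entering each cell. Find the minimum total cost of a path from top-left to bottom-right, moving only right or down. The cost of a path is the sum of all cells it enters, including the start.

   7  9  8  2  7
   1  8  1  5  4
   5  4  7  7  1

27

Cheapest: [0,0] → [1,0] → [1,1] → [1,2] → [1,3] → [1,4] → [2,4]
  7 + 1 + 8 + 1 + 5 + 4 + 1 = 27
(Top row then right column would cost 38.)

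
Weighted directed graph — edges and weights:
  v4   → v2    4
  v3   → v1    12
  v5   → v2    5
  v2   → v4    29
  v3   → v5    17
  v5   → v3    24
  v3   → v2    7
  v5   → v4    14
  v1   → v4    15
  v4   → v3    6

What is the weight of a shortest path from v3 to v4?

27

Paths from v3 to v4:
v3 -> v5 -> v2 -> v4: 17 + 5 + 29 = 51
v3 -> v1 -> v4: 12 + 15 = 27
v3 -> v2 -> v4: 7 + 29 = 36
v3 -> v5 -> v4: 17 + 14 = 31
Shortest: 27.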